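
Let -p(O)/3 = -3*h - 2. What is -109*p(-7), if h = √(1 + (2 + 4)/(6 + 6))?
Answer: -654 - 981*√6/2 ≈ -1855.5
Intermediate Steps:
h = √6/2 (h = √(1 + 6/12) = √(1 + 6*(1/12)) = √(1 + ½) = √(3/2) = √6/2 ≈ 1.2247)
p(O) = 6 + 9*√6/2 (p(O) = -3*(-3*√6/2 - 2) = -3*(-2 - 3*√6/2) = 6 + 9*√6/2)
-109*p(-7) = -109*(6 + 9*√6/2) = -654 - 981*√6/2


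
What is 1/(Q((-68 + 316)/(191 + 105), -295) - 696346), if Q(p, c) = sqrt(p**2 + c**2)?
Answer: -476648837/331912451480509 - 37*sqrt(119138186)/663824902961018 ≈ -1.4367e-6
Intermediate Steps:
Q(p, c) = sqrt(c**2 + p**2)
1/(Q((-68 + 316)/(191 + 105), -295) - 696346) = 1/(sqrt((-295)**2 + ((-68 + 316)/(191 + 105))**2) - 696346) = 1/(sqrt(87025 + (248/296)**2) - 696346) = 1/(sqrt(87025 + (248*(1/296))**2) - 696346) = 1/(sqrt(87025 + (31/37)**2) - 696346) = 1/(sqrt(87025 + 961/1369) - 696346) = 1/(sqrt(119138186/1369) - 696346) = 1/(sqrt(119138186)/37 - 696346) = 1/(-696346 + sqrt(119138186)/37)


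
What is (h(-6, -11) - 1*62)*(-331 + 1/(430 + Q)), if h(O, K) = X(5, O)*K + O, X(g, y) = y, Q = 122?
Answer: 182711/276 ≈ 662.00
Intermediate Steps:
h(O, K) = O + K*O (h(O, K) = O*K + O = K*O + O = O + K*O)
(h(-6, -11) - 1*62)*(-331 + 1/(430 + Q)) = (-6*(1 - 11) - 1*62)*(-331 + 1/(430 + 122)) = (-6*(-10) - 62)*(-331 + 1/552) = (60 - 62)*(-331 + 1/552) = -2*(-182711/552) = 182711/276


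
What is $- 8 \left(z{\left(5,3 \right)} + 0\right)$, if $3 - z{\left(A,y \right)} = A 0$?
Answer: $-24$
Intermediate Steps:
$z{\left(A,y \right)} = 3$ ($z{\left(A,y \right)} = 3 - A 0 = 3 - 0 = 3 + 0 = 3$)
$- 8 \left(z{\left(5,3 \right)} + 0\right) = - 8 \left(3 + 0\right) = \left(-8\right) 3 = -24$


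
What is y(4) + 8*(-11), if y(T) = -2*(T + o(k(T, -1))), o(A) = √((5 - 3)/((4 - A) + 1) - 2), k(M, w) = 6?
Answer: -96 - 4*I ≈ -96.0 - 4.0*I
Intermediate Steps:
o(A) = √(-2 + 2/(5 - A)) (o(A) = √(2/(5 - A) - 2) = √(-2 + 2/(5 - A)))
y(T) = -4*I - 2*T (y(T) = -2*(T + √2*√((4 - 1*6)/(-5 + 6))) = -2*(T + √2*√((4 - 6)/1)) = -2*(T + √2*√(1*(-2))) = -2*(T + √2*√(-2)) = -2*(T + √2*(I*√2)) = -2*(T + 2*I) = -4*I - 2*T)
y(4) + 8*(-11) = (-4*I - 2*4) + 8*(-11) = (-4*I - 8) - 88 = (-8 - 4*I) - 88 = -96 - 4*I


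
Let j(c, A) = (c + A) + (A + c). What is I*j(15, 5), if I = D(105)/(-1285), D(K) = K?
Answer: -840/257 ≈ -3.2685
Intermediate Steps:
j(c, A) = 2*A + 2*c (j(c, A) = (A + c) + (A + c) = 2*A + 2*c)
I = -21/257 (I = 105/(-1285) = 105*(-1/1285) = -21/257 ≈ -0.081712)
I*j(15, 5) = -21*(2*5 + 2*15)/257 = -21*(10 + 30)/257 = -21/257*40 = -840/257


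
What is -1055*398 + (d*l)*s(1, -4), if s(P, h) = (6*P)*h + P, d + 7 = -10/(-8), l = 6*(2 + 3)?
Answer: -831845/2 ≈ -4.1592e+5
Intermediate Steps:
l = 30 (l = 6*5 = 30)
d = -23/4 (d = -7 - 10/(-8) = -7 - 10*(-1/8) = -7 + 5/4 = -23/4 ≈ -5.7500)
s(P, h) = P + 6*P*h (s(P, h) = 6*P*h + P = P + 6*P*h)
-1055*398 + (d*l)*s(1, -4) = -1055*398 + (-23/4*30)*(1*(1 + 6*(-4))) = -419890 - 345*(1 - 24)/2 = -419890 - 345*(-23)/2 = -419890 - 345/2*(-23) = -419890 + 7935/2 = -831845/2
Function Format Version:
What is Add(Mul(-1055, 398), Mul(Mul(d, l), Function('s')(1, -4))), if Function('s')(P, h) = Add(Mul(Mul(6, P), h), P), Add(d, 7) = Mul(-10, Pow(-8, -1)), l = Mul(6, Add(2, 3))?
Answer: Rational(-831845, 2) ≈ -4.1592e+5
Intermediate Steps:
l = 30 (l = Mul(6, 5) = 30)
d = Rational(-23, 4) (d = Add(-7, Mul(-10, Pow(-8, -1))) = Add(-7, Mul(-10, Rational(-1, 8))) = Add(-7, Rational(5, 4)) = Rational(-23, 4) ≈ -5.7500)
Function('s')(P, h) = Add(P, Mul(6, P, h)) (Function('s')(P, h) = Add(Mul(6, P, h), P) = Add(P, Mul(6, P, h)))
Add(Mul(-1055, 398), Mul(Mul(d, l), Function('s')(1, -4))) = Add(Mul(-1055, 398), Mul(Mul(Rational(-23, 4), 30), Mul(1, Add(1, Mul(6, -4))))) = Add(-419890, Mul(Rational(-345, 2), Mul(1, Add(1, -24)))) = Add(-419890, Mul(Rational(-345, 2), Mul(1, -23))) = Add(-419890, Mul(Rational(-345, 2), -23)) = Add(-419890, Rational(7935, 2)) = Rational(-831845, 2)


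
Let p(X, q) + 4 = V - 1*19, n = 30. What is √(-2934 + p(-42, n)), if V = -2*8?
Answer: I*√2973 ≈ 54.525*I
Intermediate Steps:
V = -16
p(X, q) = -39 (p(X, q) = -4 + (-16 - 1*19) = -4 + (-16 - 19) = -4 - 35 = -39)
√(-2934 + p(-42, n)) = √(-2934 - 39) = √(-2973) = I*√2973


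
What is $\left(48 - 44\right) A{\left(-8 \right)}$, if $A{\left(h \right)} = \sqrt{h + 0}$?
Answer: $8 i \sqrt{2} \approx 11.314 i$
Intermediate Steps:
$A{\left(h \right)} = \sqrt{h}$
$\left(48 - 44\right) A{\left(-8 \right)} = \left(48 - 44\right) \sqrt{-8} = \left(48 - 44\right) 2 i \sqrt{2} = 4 \cdot 2 i \sqrt{2} = 8 i \sqrt{2}$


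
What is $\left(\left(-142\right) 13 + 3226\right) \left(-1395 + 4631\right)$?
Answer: $4465680$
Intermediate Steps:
$\left(\left(-142\right) 13 + 3226\right) \left(-1395 + 4631\right) = \left(-1846 + 3226\right) 3236 = 1380 \cdot 3236 = 4465680$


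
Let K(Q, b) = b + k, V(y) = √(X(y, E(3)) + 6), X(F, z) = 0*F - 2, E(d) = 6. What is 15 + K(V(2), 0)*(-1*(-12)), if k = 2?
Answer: 39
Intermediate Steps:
X(F, z) = -2 (X(F, z) = 0 - 2 = -2)
V(y) = 2 (V(y) = √(-2 + 6) = √4 = 2)
K(Q, b) = 2 + b (K(Q, b) = b + 2 = 2 + b)
15 + K(V(2), 0)*(-1*(-12)) = 15 + (2 + 0)*(-1*(-12)) = 15 + 2*12 = 15 + 24 = 39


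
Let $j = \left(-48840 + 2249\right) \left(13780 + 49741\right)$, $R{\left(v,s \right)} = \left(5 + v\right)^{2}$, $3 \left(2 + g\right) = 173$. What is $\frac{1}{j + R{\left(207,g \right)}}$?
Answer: $- \frac{1}{2959461967} \approx -3.379 \cdot 10^{-10}$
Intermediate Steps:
$g = \frac{167}{3}$ ($g = -2 + \frac{1}{3} \cdot 173 = -2 + \frac{173}{3} = \frac{167}{3} \approx 55.667$)
$j = -2959506911$ ($j = \left(-46591\right) 63521 = -2959506911$)
$\frac{1}{j + R{\left(207,g \right)}} = \frac{1}{-2959506911 + \left(5 + 207\right)^{2}} = \frac{1}{-2959506911 + 212^{2}} = \frac{1}{-2959506911 + 44944} = \frac{1}{-2959461967} = - \frac{1}{2959461967}$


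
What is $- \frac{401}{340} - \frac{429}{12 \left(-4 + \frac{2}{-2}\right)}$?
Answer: $\frac{203}{34} \approx 5.9706$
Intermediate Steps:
$- \frac{401}{340} - \frac{429}{12 \left(-4 + \frac{2}{-2}\right)} = \left(-401\right) \frac{1}{340} - \frac{429}{12 \left(-4 + 2 \left(- \frac{1}{2}\right)\right)} = - \frac{401}{340} - \frac{429}{12 \left(-4 - 1\right)} = - \frac{401}{340} - \frac{429}{12 \left(-5\right)} = - \frac{401}{340} - \frac{429}{-60} = - \frac{401}{340} - - \frac{143}{20} = - \frac{401}{340} + \frac{143}{20} = \frac{203}{34}$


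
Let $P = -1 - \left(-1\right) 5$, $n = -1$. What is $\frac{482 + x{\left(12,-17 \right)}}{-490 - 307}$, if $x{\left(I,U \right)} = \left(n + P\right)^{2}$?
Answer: $- \frac{491}{797} \approx -0.61606$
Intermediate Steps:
$P = 4$ ($P = -1 - -5 = -1 + 5 = 4$)
$x{\left(I,U \right)} = 9$ ($x{\left(I,U \right)} = \left(-1 + 4\right)^{2} = 3^{2} = 9$)
$\frac{482 + x{\left(12,-17 \right)}}{-490 - 307} = \frac{482 + 9}{-490 - 307} = \frac{491}{-797} = 491 \left(- \frac{1}{797}\right) = - \frac{491}{797}$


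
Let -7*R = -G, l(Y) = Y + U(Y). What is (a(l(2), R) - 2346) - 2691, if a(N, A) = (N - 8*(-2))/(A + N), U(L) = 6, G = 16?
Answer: -15104/3 ≈ -5034.7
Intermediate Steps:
l(Y) = 6 + Y (l(Y) = Y + 6 = 6 + Y)
R = 16/7 (R = -(-1)*16/7 = -⅐*(-16) = 16/7 ≈ 2.2857)
a(N, A) = (16 + N)/(A + N) (a(N, A) = (N + 16)/(A + N) = (16 + N)/(A + N))
(a(l(2), R) - 2346) - 2691 = ((16 + (6 + 2))/(16/7 + (6 + 2)) - 2346) - 2691 = ((16 + 8)/(16/7 + 8) - 2346) - 2691 = (24/(72/7) - 2346) - 2691 = ((7/72)*24 - 2346) - 2691 = (7/3 - 2346) - 2691 = -7031/3 - 2691 = -15104/3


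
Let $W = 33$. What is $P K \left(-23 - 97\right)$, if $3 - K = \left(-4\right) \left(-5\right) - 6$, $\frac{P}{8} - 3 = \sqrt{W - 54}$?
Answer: $31680 + 10560 i \sqrt{21} \approx 31680.0 + 48392.0 i$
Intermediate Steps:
$P = 24 + 8 i \sqrt{21}$ ($P = 24 + 8 \sqrt{33 - 54} = 24 + 8 \sqrt{-21} = 24 + 8 i \sqrt{21} \approx 24.0 + 36.661 i$)
$K = -11$ ($K = 3 - \left(\left(-4\right) \left(-5\right) - 6\right) = 3 - \left(20 - 6\right) = 3 - 14 = -11$)
$P K \left(-23 - 97\right) = \left(24 + 8 i \sqrt{21}\right) \left(-11\right) \left(-23 - 97\right) = \left(-264 - 88 i \sqrt{21}\right) \left(-23 - 97\right) = \left(-264 - 88 i \sqrt{21}\right) \left(-120\right) = 31680 + 10560 i \sqrt{21}$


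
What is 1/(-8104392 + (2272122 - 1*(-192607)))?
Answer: -1/5639663 ≈ -1.7732e-7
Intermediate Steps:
1/(-8104392 + (2272122 - 1*(-192607))) = 1/(-8104392 + (2272122 + 192607)) = 1/(-8104392 + 2464729) = 1/(-5639663) = -1/5639663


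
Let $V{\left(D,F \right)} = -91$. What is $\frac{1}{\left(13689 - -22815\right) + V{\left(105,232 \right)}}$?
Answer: $\frac{1}{36413} \approx 2.7463 \cdot 10^{-5}$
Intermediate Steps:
$\frac{1}{\left(13689 - -22815\right) + V{\left(105,232 \right)}} = \frac{1}{\left(13689 - -22815\right) - 91} = \frac{1}{\left(13689 + 22815\right) - 91} = \frac{1}{36504 - 91} = \frac{1}{36413}$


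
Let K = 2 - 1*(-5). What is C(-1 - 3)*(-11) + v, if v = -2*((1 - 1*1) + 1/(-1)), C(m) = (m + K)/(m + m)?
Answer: 49/8 ≈ 6.1250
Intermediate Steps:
K = 7 (K = 2 + 5 = 7)
C(m) = (7 + m)/(2*m) (C(m) = (m + 7)/(m + m) = (7 + m)/((2*m)) = (7 + m)*(1/(2*m)) = (7 + m)/(2*m))
v = 2 (v = -2*((1 - 1) + 1*(-1)) = -2*(0 - 1) = -2*(-1) = 2)
C(-1 - 3)*(-11) + v = ((7 + (-1 - 3))/(2*(-1 - 3)))*(-11) + 2 = ((½)*(7 - 4)/(-4))*(-11) + 2 = ((½)*(-¼)*3)*(-11) + 2 = -3/8*(-11) + 2 = 33/8 + 2 = 49/8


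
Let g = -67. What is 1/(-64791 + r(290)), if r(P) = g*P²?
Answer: -1/5699491 ≈ -1.7545e-7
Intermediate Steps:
r(P) = -67*P²
1/(-64791 + r(290)) = 1/(-64791 - 67*290²) = 1/(-64791 - 67*84100) = 1/(-64791 - 5634700) = 1/(-5699491) = -1/5699491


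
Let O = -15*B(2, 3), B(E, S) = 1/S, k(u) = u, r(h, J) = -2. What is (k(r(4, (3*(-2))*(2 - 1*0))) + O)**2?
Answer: 49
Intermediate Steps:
O = -5 (O = -15/3 = -15*1/3 = -5)
(k(r(4, (3*(-2))*(2 - 1*0))) + O)**2 = (-2 - 5)**2 = (-7)**2 = 49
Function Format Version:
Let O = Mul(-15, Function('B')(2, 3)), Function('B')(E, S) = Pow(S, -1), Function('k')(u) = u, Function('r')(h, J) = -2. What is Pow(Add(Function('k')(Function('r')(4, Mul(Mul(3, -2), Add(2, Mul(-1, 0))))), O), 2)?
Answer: 49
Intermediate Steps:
O = -5 (O = Mul(-15, Pow(3, -1)) = Mul(-15, Rational(1, 3)) = -5)
Pow(Add(Function('k')(Function('r')(4, Mul(Mul(3, -2), Add(2, Mul(-1, 0))))), O), 2) = Pow(Add(-2, -5), 2) = Pow(-7, 2) = 49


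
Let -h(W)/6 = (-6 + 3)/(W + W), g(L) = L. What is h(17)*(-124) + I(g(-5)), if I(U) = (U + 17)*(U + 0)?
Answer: -2136/17 ≈ -125.65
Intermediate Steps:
I(U) = U*(17 + U) (I(U) = (17 + U)*U = U*(17 + U))
h(W) = 9/W (h(W) = -6*(-6 + 3)/(W + W) = -(-18)/(2*W) = -(-18)*1/(2*W) = -(-9)/W = 9/W)
h(17)*(-124) + I(g(-5)) = (9/17)*(-124) - 5*(17 - 5) = (9*(1/17))*(-124) - 5*12 = (9/17)*(-124) - 60 = -1116/17 - 60 = -2136/17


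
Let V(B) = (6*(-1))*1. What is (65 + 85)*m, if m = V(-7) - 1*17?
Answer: -3450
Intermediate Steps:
V(B) = -6 (V(B) = -6*1 = -6)
m = -23 (m = -6 - 1*17 = -6 - 17 = -23)
(65 + 85)*m = (65 + 85)*(-23) = 150*(-23) = -3450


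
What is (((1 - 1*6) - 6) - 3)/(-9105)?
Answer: 14/9105 ≈ 0.0015376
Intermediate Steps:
(((1 - 1*6) - 6) - 3)/(-9105) = (((1 - 6) - 6) - 3)*(-1/9105) = ((-5 - 6) - 3)*(-1/9105) = (-11 - 3)*(-1/9105) = -14*(-1/9105) = 14/9105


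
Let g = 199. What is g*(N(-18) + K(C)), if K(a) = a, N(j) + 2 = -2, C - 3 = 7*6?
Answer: 8159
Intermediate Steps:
C = 45 (C = 3 + 7*6 = 3 + 42 = 45)
N(j) = -4 (N(j) = -2 - 2 = -4)
g*(N(-18) + K(C)) = 199*(-4 + 45) = 199*41 = 8159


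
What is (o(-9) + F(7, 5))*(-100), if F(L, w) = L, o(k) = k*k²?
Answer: 72200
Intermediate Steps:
o(k) = k³
(o(-9) + F(7, 5))*(-100) = ((-9)³ + 7)*(-100) = (-729 + 7)*(-100) = -722*(-100) = 72200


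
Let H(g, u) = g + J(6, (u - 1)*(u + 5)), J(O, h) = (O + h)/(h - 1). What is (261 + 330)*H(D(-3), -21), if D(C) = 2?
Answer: 208820/117 ≈ 1784.8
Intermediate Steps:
J(O, h) = (O + h)/(-1 + h)
H(g, u) = g + (6 + (-1 + u)*(5 + u))/(-1 + (-1 + u)*(5 + u)) (H(g, u) = g + (6 + (u - 1)*(u + 5))/(-1 + (u - 1)*(u + 5)) = g + (6 + (-1 + u)*(5 + u))/(-1 + (-1 + u)*(5 + u)))
(261 + 330)*H(D(-3), -21) = (261 + 330)*((1 + (-21)² + 4*(-21) + 2*(-6 + (-21)² + 4*(-21)))/(-6 + (-21)² + 4*(-21))) = 591*((1 + 441 - 84 + 2*(-6 + 441 - 84))/(-6 + 441 - 84)) = 591*((1 + 441 - 84 + 2*351)/351) = 591*((1 + 441 - 84 + 702)/351) = 591*((1/351)*1060) = 591*(1060/351) = 208820/117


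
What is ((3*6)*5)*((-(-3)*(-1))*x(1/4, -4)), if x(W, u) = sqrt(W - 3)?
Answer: -135*I*sqrt(11) ≈ -447.74*I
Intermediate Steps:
x(W, u) = sqrt(-3 + W)
((3*6)*5)*((-(-3)*(-1))*x(1/4, -4)) = ((3*6)*5)*((-(-3)*(-1))*sqrt(-3 + 1/4)) = (18*5)*((-3*1)*sqrt(-3 + 1/4)) = 90*(-3*I*sqrt(11)/2) = -135*I*sqrt(11)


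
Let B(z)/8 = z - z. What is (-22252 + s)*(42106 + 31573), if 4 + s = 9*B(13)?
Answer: -1639799824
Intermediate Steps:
B(z) = 0 (B(z) = 8*(z - z) = 8*0 = 0)
s = -4 (s = -4 + 9*0 = -4 + 0 = -4)
(-22252 + s)*(42106 + 31573) = (-22252 - 4)*(42106 + 31573) = -22256*73679 = -1639799824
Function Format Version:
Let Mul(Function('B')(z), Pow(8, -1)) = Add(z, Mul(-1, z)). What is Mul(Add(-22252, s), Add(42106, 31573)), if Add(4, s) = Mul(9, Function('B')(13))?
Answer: -1639799824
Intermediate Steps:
Function('B')(z) = 0 (Function('B')(z) = Mul(8, Add(z, Mul(-1, z))) = Mul(8, 0) = 0)
s = -4 (s = Add(-4, Mul(9, 0)) = Add(-4, 0) = -4)
Mul(Add(-22252, s), Add(42106, 31573)) = Mul(Add(-22252, -4), Add(42106, 31573)) = Mul(-22256, 73679) = -1639799824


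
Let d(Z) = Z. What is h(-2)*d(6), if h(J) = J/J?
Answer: 6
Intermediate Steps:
h(J) = 1
h(-2)*d(6) = 1*6 = 6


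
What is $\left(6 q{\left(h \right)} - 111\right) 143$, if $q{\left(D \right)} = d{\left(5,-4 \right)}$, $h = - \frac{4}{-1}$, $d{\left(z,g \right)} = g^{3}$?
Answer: $-70785$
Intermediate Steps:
$h = 4$ ($h = \left(-4\right) \left(-1\right) = 4$)
$q{\left(D \right)} = -64$ ($q{\left(D \right)} = \left(-4\right)^{3} = -64$)
$\left(6 q{\left(h \right)} - 111\right) 143 = \left(6 \left(-64\right) - 111\right) 143 = \left(-384 - 111\right) 143 = \left(-495\right) 143 = -70785$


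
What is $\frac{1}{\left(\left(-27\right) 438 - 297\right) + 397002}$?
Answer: $\frac{1}{384879} \approx 2.5982 \cdot 10^{-6}$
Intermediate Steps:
$\frac{1}{\left(\left(-27\right) 438 - 297\right) + 397002} = \frac{1}{\left(-11826 - 297\right) + 397002} = \frac{1}{-12123 + 397002} = \frac{1}{384879}$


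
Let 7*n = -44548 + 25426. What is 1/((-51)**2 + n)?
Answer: -7/915 ≈ -0.0076503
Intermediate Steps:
n = -19122/7 (n = (-44548 + 25426)/7 = (1/7)*(-19122) = -19122/7 ≈ -2731.7)
1/((-51)**2 + n) = 1/((-51)**2 - 19122/7) = 1/(2601 - 19122/7) = 1/(-915/7) = -7/915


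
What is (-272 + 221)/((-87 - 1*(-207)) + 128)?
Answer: -51/248 ≈ -0.20565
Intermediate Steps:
(-272 + 221)/((-87 - 1*(-207)) + 128) = -51/((-87 + 207) + 128) = -51/(120 + 128) = -51/248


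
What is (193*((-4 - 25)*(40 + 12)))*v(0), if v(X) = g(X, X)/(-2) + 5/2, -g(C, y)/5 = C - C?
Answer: -727610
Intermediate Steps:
g(C, y) = 0 (g(C, y) = -5*(C - C) = -5*0 = 0)
v(X) = 5/2 (v(X) = 0/(-2) + 5/2 = 0*(-½) + 5*(½) = 0 + 5/2 = 5/2)
(193*((-4 - 25)*(40 + 12)))*v(0) = (193*((-4 - 25)*(40 + 12)))*(5/2) = (193*(-29*52))*(5/2) = (193*(-1508))*(5/2) = -291044*5/2 = -727610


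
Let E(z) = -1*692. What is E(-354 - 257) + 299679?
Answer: 298987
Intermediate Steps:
E(z) = -692
E(-354 - 257) + 299679 = -692 + 299679 = 298987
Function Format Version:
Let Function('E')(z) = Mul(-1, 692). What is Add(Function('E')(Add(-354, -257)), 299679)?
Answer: 298987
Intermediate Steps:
Function('E')(z) = -692
Add(Function('E')(Add(-354, -257)), 299679) = Add(-692, 299679) = 298987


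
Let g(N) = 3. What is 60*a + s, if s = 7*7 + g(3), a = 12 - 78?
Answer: -3908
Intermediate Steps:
a = -66
s = 52 (s = 7*7 + 3 = 49 + 3 = 52)
60*a + s = 60*(-66) + 52 = -3960 + 52 = -3908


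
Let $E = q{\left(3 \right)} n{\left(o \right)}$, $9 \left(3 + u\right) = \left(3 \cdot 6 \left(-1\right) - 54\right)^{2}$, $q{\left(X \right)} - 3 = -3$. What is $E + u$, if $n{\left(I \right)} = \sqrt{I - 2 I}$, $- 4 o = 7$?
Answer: $573$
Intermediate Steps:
$o = - \frac{7}{4}$ ($o = \left(- \frac{1}{4}\right) 7 = - \frac{7}{4} \approx -1.75$)
$q{\left(X \right)} = 0$ ($q{\left(X \right)} = 3 - 3 = 0$)
$n{\left(I \right)} = \sqrt{- I}$
$u = 573$ ($u = -3 + \frac{\left(3 \cdot 6 \left(-1\right) - 54\right)^{2}}{9} = -3 + \frac{\left(18 \left(-1\right) - 54\right)^{2}}{9} = -3 + \frac{\left(-18 - 54\right)^{2}}{9} = -3 + \frac{\left(-72\right)^{2}}{9} = -3 + \frac{1}{9} \cdot 5184 = -3 + 576 = 573$)
$E = 0$ ($E = 0 \sqrt{\left(-1\right) \left(- \frac{7}{4}\right)} = 0 \sqrt{\frac{7}{4}} = 0 \frac{\sqrt{7}}{2} = 0$)
$E + u = 0 + 573 = 573$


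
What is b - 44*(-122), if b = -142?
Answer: 5226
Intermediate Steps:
b - 44*(-122) = -142 - 44*(-122) = -142 + 5368 = 5226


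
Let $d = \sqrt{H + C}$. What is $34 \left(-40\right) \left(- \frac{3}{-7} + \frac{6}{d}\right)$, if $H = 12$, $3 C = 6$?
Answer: $- \frac{4080}{7} - \frac{4080 \sqrt{14}}{7} \approx -2763.7$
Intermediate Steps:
$C = 2$ ($C = \frac{1}{3} \cdot 6 = 2$)
$d = \sqrt{14}$ ($d = \sqrt{12 + 2} = \sqrt{14} \approx 3.7417$)
$34 \left(-40\right) \left(- \frac{3}{-7} + \frac{6}{d}\right) = 34 \left(-40\right) \left(- \frac{3}{-7} + \frac{6}{\sqrt{14}}\right) = - 1360 \left(\left(-3\right) \left(- \frac{1}{7}\right) + 6 \frac{\sqrt{14}}{14}\right) = - 1360 \left(\frac{3}{7} + \frac{3 \sqrt{14}}{7}\right) = - \frac{4080}{7} - \frac{4080 \sqrt{14}}{7}$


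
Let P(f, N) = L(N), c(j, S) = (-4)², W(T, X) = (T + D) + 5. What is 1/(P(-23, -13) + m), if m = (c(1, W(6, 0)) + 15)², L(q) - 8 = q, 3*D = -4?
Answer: 1/956 ≈ 0.0010460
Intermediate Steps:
D = -4/3 (D = (⅓)*(-4) = -4/3 ≈ -1.3333)
L(q) = 8 + q
W(T, X) = 11/3 + T (W(T, X) = (T - 4/3) + 5 = (-4/3 + T) + 5 = 11/3 + T)
c(j, S) = 16
P(f, N) = 8 + N
m = 961 (m = (16 + 15)² = 31² = 961)
1/(P(-23, -13) + m) = 1/((8 - 13) + 961) = 1/(-5 + 961) = 1/956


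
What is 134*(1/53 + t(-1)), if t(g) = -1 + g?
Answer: -14070/53 ≈ -265.47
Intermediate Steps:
134*(1/53 + t(-1)) = 134*(1/53 + (-1 - 1)) = 134*(1/53 - 2) = 134*(-105/53) = -14070/53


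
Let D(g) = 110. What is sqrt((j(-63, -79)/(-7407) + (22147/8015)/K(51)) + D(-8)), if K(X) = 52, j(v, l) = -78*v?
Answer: sqrt(3217584033030624985)/171504970 ≈ 10.459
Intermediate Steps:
sqrt((j(-63, -79)/(-7407) + (22147/8015)/K(51)) + D(-8)) = sqrt((-78*(-63)/(-7407) + (22147/8015)/52) + 110) = sqrt((4914*(-1/7407) + (22147*(1/8015))*(1/52)) + 110) = sqrt((-546/823 + (22147/8015)*(1/52)) + 110) = sqrt((-546/823 + 22147/416780) + 110) = sqrt(-209334899/343009940 + 110) = sqrt(37521758501/343009940) = sqrt(3217584033030624985)/171504970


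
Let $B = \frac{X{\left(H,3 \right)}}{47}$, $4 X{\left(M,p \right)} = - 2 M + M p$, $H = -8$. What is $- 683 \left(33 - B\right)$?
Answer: $- \frac{1060699}{47} \approx -22568.0$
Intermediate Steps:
$X{\left(M,p \right)} = - \frac{M}{2} + \frac{M p}{4}$ ($X{\left(M,p \right)} = \frac{- 2 M + M p}{4} = - \frac{M}{2} + \frac{M p}{4}$)
$B = - \frac{2}{47}$ ($B = \frac{\frac{1}{4} \left(-8\right) \left(-2 + 3\right)}{47} = \frac{1}{4} \left(-8\right) 1 \cdot \frac{1}{47} = \left(-2\right) \frac{1}{47} = - \frac{2}{47} \approx -0.042553$)
$- 683 \left(33 - B\right) = - 683 \left(33 - - \frac{2}{47}\right) = - 683 \left(33 + \frac{2}{47}\right) = \left(-683\right) \frac{1553}{47} = - \frac{1060699}{47}$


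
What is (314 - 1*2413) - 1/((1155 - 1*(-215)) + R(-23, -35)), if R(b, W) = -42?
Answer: -2787473/1328 ≈ -2099.0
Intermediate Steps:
(314 - 1*2413) - 1/((1155 - 1*(-215)) + R(-23, -35)) = (314 - 1*2413) - 1/((1155 - 1*(-215)) - 42) = (314 - 2413) - 1/((1155 + 215) - 42) = -2099 - 1/(1370 - 42) = -2099 - 1/1328 = -2787473/1328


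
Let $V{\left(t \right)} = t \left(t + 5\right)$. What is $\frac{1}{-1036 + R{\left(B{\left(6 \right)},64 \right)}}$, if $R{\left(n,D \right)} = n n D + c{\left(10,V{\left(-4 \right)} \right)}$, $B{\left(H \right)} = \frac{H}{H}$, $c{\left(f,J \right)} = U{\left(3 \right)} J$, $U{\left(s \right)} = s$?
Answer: $- \frac{1}{984} \approx -0.0010163$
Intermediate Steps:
$V{\left(t \right)} = t \left(5 + t\right)$
$c{\left(f,J \right)} = 3 J$
$B{\left(H \right)} = 1$
$R{\left(n,D \right)} = -12 + D n^{2}$ ($R{\left(n,D \right)} = n n D + 3 \left(- 4 \left(5 - 4\right)\right) = n^{2} D + 3 \left(\left(-4\right) 1\right) = D n^{2} + 3 \left(-4\right) = D n^{2} - 12 = -12 + D n^{2}$)
$\frac{1}{-1036 + R{\left(B{\left(6 \right)},64 \right)}} = \frac{1}{-1036 - \left(12 - 64 \cdot 1^{2}\right)} = \frac{1}{-1036 + \left(-12 + 64 \cdot 1\right)} = \frac{1}{-1036 + \left(-12 + 64\right)} = \frac{1}{-1036 + 52} = \frac{1}{-984} = - \frac{1}{984}$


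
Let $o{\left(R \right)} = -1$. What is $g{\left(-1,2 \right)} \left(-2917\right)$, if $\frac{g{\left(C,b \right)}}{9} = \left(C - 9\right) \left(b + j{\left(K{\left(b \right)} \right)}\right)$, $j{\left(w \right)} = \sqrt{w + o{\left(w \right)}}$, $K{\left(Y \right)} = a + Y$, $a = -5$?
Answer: $525060 + 525060 i \approx 5.2506 \cdot 10^{5} + 5.2506 \cdot 10^{5} i$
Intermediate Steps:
$K{\left(Y \right)} = -5 + Y$
$j{\left(w \right)} = \sqrt{-1 + w}$ ($j{\left(w \right)} = \sqrt{w - 1} = \sqrt{-1 + w}$)
$g{\left(C,b \right)} = 9 \left(-9 + C\right) \left(b + \sqrt{-6 + b}\right)$ ($g{\left(C,b \right)} = 9 \left(C - 9\right) \left(b + \sqrt{-1 + \left(-5 + b\right)}\right) = 9 \left(-9 + C\right) \left(b + \sqrt{-6 + b}\right)$)
$g{\left(-1,2 \right)} \left(-2917\right) = \left(\left(-81\right) 2 - 81 \sqrt{-6 + 2} + 9 \left(-1\right) 2 + 9 \left(-1\right) \sqrt{-6 + 2}\right) \left(-2917\right) = \left(-162 - 81 \sqrt{-4} - 18 + 9 \left(-1\right) \sqrt{-4}\right) \left(-2917\right) = \left(-162 - 81 \cdot 2 i - 18 + 9 \left(-1\right) 2 i\right) \left(-2917\right) = \left(-162 - 162 i - 18 - 18 i\right) \left(-2917\right) = \left(-180 - 180 i\right) \left(-2917\right) = 525060 + 525060 i$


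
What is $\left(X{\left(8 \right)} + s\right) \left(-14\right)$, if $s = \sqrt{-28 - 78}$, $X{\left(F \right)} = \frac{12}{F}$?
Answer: $-21 - 14 i \sqrt{106} \approx -21.0 - 144.14 i$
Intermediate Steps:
$s = i \sqrt{106}$ ($s = \sqrt{-106} = i \sqrt{106} \approx 10.296 i$)
$\left(X{\left(8 \right)} + s\right) \left(-14\right) = \left(\frac{12}{8} + i \sqrt{106}\right) \left(-14\right) = \left(12 \cdot \frac{1}{8} + i \sqrt{106}\right) \left(-14\right) = \left(\frac{3}{2} + i \sqrt{106}\right) \left(-14\right) = -21 - 14 i \sqrt{106}$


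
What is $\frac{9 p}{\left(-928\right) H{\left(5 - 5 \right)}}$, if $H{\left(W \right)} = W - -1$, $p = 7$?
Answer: $- \frac{63}{928} \approx -0.067888$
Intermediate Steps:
$H{\left(W \right)} = 1 + W$ ($H{\left(W \right)} = W + 1 = 1 + W$)
$\frac{9 p}{\left(-928\right) H{\left(5 - 5 \right)}} = \frac{9 \cdot 7}{\left(-928\right) \left(1 + \left(5 - 5\right)\right)} = \frac{63}{\left(-928\right) \left(1 + \left(5 - 5\right)\right)} = \frac{63}{\left(-928\right) \left(1 + 0\right)} = \frac{63}{\left(-928\right) 1} = \frac{63}{-928} = 63 \left(- \frac{1}{928}\right) = - \frac{63}{928}$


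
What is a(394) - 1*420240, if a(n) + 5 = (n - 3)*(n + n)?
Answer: -112137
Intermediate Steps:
a(n) = -5 + 2*n*(-3 + n) (a(n) = -5 + (n - 3)*(n + n) = -5 + (-3 + n)*(2*n) = -5 + 2*n*(-3 + n))
a(394) - 1*420240 = (-5 - 6*394 + 2*394²) - 1*420240 = (-5 - 2364 + 2*155236) - 420240 = (-5 - 2364 + 310472) - 420240 = 308103 - 420240 = -112137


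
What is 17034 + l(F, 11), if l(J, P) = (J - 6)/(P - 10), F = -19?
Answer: 17009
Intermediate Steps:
l(J, P) = (-6 + J)/(-10 + P)
17034 + l(F, 11) = 17034 + (-6 - 19)/(-10 + 11) = 17034 - 25/1 = 17034 + 1*(-25) = 17034 - 25 = 17009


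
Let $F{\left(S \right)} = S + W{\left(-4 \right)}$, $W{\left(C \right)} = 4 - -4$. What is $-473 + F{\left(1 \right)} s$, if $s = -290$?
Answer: $-3083$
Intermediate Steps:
$W{\left(C \right)} = 8$ ($W{\left(C \right)} = 4 + 4 = 8$)
$F{\left(S \right)} = 8 + S$ ($F{\left(S \right)} = S + 8 = 8 + S$)
$-473 + F{\left(1 \right)} s = -473 + \left(8 + 1\right) \left(-290\right) = -473 + 9 \left(-290\right) = -473 - 2610 = -3083$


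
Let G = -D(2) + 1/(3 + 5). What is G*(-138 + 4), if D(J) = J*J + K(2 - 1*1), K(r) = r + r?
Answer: 3149/4 ≈ 787.25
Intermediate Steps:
K(r) = 2*r
D(J) = 2 + J² (D(J) = J*J + 2*(2 - 1*1) = J² + 2*(2 - 1) = J² + 2*1 = J² + 2 = 2 + J²)
G = -47/8 (G = -(2 + 2²) + 1/(3 + 5) = -(2 + 4) + 1/8 = -1*6 + ⅛ = -6 + ⅛ = -47/8 ≈ -5.8750)
G*(-138 + 4) = -47*(-138 + 4)/8 = -47/8*(-134) = 3149/4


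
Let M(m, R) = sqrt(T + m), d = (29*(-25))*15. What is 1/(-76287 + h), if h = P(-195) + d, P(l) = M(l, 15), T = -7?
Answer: -43581/3798607223 - I*sqrt(202)/7597214446 ≈ -1.1473e-5 - 1.8708e-9*I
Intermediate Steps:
d = -10875 (d = -725*15 = -10875)
M(m, R) = sqrt(-7 + m)
P(l) = sqrt(-7 + l)
h = -10875 + I*sqrt(202) (h = sqrt(-7 - 195) - 10875 = sqrt(-202) - 10875 = I*sqrt(202) - 10875 = -10875 + I*sqrt(202) ≈ -10875.0 + 14.213*I)
1/(-76287 + h) = 1/(-76287 + (-10875 + I*sqrt(202))) = 1/(-87162 + I*sqrt(202))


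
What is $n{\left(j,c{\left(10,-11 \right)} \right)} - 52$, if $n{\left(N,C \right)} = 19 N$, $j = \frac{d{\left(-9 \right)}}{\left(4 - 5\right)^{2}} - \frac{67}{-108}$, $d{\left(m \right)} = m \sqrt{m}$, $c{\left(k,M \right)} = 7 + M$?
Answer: $- \frac{4343}{108} - 513 i \approx -40.213 - 513.0 i$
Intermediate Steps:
$d{\left(m \right)} = m^{\frac{3}{2}}$
$j = \frac{67}{108} - 27 i$ ($j = \frac{\left(-9\right)^{\frac{3}{2}}}{\left(4 - 5\right)^{2}} - \frac{67}{-108} = \frac{\left(-27\right) i}{\left(-1\right)^{2}} - - \frac{67}{108} = \frac{\left(-27\right) i}{1} + \frac{67}{108} = - 27 i 1 + \frac{67}{108} = - 27 i + \frac{67}{108} = \frac{67}{108} - 27 i \approx 0.62037 - 27.0 i$)
$n{\left(j,c{\left(10,-11 \right)} \right)} - 52 = 19 \left(\frac{67}{108} - 27 i\right) - 52 = \left(\frac{1273}{108} - 513 i\right) - 52 = - \frac{4343}{108} - 513 i$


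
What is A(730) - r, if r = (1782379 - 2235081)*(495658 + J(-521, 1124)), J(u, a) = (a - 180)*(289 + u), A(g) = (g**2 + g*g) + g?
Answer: 125241074830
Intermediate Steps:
A(g) = g + 2*g**2 (A(g) = (g**2 + g**2) + g = 2*g**2 + g = g + 2*g**2)
J(u, a) = (-180 + a)*(289 + u)
r = -125240008300 (r = (1782379 - 2235081)*(495658 + (-52020 - 180*(-521) + 289*1124 + 1124*(-521))) = -452702*(495658 + (-52020 + 93780 + 324836 - 585604)) = -452702*(495658 - 219008) = -452702*276650 = -125240008300)
A(730) - r = 730*(1 + 2*730) - 1*(-125240008300) = 730*(1 + 1460) + 125240008300 = 730*1461 + 125240008300 = 1066530 + 125240008300 = 125241074830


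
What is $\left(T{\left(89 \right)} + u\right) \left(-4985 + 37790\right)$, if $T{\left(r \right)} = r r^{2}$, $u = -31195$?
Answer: $22103156070$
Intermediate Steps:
$T{\left(r \right)} = r^{3}$
$\left(T{\left(89 \right)} + u\right) \left(-4985 + 37790\right) = \left(89^{3} - 31195\right) \left(-4985 + 37790\right) = \left(704969 - 31195\right) 32805 = 673774 \cdot 32805 = 22103156070$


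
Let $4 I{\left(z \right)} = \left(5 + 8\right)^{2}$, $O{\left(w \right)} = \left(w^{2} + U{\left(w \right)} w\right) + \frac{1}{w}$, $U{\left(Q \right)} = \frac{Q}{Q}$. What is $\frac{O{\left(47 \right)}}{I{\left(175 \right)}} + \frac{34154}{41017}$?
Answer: $\frac{17667907466}{325798031} \approx 54.23$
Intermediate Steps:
$U{\left(Q \right)} = 1$
$O{\left(w \right)} = w + \frac{1}{w} + w^{2}$ ($O{\left(w \right)} = \left(w^{2} + 1 w\right) + \frac{1}{w} = \left(w^{2} + w\right) + \frac{1}{w} = \left(w + w^{2}\right) + \frac{1}{w} = w + \frac{1}{w} + w^{2}$)
$I{\left(z \right)} = \frac{169}{4}$ ($I{\left(z \right)} = \frac{\left(5 + 8\right)^{2}}{4} = \frac{13^{2}}{4} = \frac{1}{4} \cdot 169 = \frac{169}{4}$)
$\frac{O{\left(47 \right)}}{I{\left(175 \right)}} + \frac{34154}{41017} = \frac{47 + \frac{1}{47} + 47^{2}}{\frac{169}{4}} + \frac{34154}{41017} = \left(47 + \frac{1}{47} + 2209\right) \frac{4}{169} + 34154 \cdot \frac{1}{41017} = \frac{106033}{47} \cdot \frac{4}{169} + \frac{34154}{41017} = \frac{424132}{7943} + \frac{34154}{41017} = \frac{17667907466}{325798031}$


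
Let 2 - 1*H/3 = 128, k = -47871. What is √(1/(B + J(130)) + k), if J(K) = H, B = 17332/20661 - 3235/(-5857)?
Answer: I*√99427509584153114733072858/45573986447 ≈ 218.79*I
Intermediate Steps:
H = -378 (H = 6 - 3*128 = 6 - 384 = -378)
B = 168351859/121011477 (B = 17332*(1/20661) - 3235*(-1/5857) = 17332/20661 + 3235/5857 = 168351859/121011477 ≈ 1.3912)
J(K) = -378
√(1/(B + J(130)) + k) = √(1/(168351859/121011477 - 378) - 47871) = √(1/(-45573986447/121011477) - 47871) = √(-121011477/45573986447 - 47871) = √(-2181672426215814/45573986447) = I*√99427509584153114733072858/45573986447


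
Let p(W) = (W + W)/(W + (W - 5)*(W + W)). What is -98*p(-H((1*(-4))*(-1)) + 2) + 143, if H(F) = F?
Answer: 2055/13 ≈ 158.08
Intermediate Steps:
p(W) = 2*W/(W + 2*W*(-5 + W)) (p(W) = (2*W)/(W + (-5 + W)*(2*W)) = (2*W)/(W + 2*W*(-5 + W)) = 2*W/(W + 2*W*(-5 + W)))
-98*p(-H((1*(-4))*(-1)) + 2) + 143 = -196/(-9 + 2*(-1*(-4)*(-1) + 2)) + 143 = -196/(-9 + 2*(-(-4)*(-1) + 2)) + 143 = -196/(-9 + 2*(-1*4 + 2)) + 143 = -196/(-9 + 2*(-4 + 2)) + 143 = -196/(-9 + 2*(-2)) + 143 = -196/(-9 - 4) + 143 = -196/(-13) + 143 = -196*(-1)/13 + 143 = -98*(-2/13) + 143 = 196/13 + 143 = 2055/13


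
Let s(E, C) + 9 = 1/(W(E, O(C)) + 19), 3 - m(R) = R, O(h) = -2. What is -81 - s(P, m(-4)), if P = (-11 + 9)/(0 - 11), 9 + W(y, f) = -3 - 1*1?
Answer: -433/6 ≈ -72.167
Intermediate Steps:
W(y, f) = -13 (W(y, f) = -9 + (-3 - 1*1) = -9 + (-3 - 1) = -9 - 4 = -13)
m(R) = 3 - R
P = 2/11 (P = -2/(-11) = -2*(-1/11) = 2/11 ≈ 0.18182)
s(E, C) = -53/6 (s(E, C) = -9 + 1/(-13 + 19) = -9 + 1/6 = -9 + ⅙ = -53/6)
-81 - s(P, m(-4)) = -81 - 1*(-53/6) = -81 + 53/6 = -433/6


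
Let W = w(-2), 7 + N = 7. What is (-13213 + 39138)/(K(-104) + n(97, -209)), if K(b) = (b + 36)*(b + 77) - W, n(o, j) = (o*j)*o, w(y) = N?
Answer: -5185/392929 ≈ -0.013196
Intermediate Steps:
N = 0 (N = -7 + 7 = 0)
w(y) = 0
W = 0
n(o, j) = j*o**2 (n(o, j) = (j*o)*o = j*o**2)
K(b) = (36 + b)*(77 + b) (K(b) = (b + 36)*(b + 77) - 1*0 = (36 + b)*(77 + b) + 0 = (36 + b)*(77 + b))
(-13213 + 39138)/(K(-104) + n(97, -209)) = (-13213 + 39138)/((2772 + (-104)**2 + 113*(-104)) - 209*97**2) = 25925/((2772 + 10816 - 11752) - 209*9409) = 25925/(1836 - 1966481) = 25925/(-1964645) = 25925*(-1/1964645) = -5185/392929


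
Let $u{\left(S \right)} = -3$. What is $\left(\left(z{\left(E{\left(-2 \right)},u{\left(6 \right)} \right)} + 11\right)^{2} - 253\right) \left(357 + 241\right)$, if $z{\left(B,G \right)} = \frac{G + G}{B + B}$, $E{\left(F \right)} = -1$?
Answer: $-34086$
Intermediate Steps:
$z{\left(B,G \right)} = \frac{G}{B}$ ($z{\left(B,G \right)} = \frac{2 G}{2 B} = 2 G \frac{1}{2 B} = \frac{G}{B}$)
$\left(\left(z{\left(E{\left(-2 \right)},u{\left(6 \right)} \right)} + 11\right)^{2} - 253\right) \left(357 + 241\right) = \left(\left(- \frac{3}{-1} + 11\right)^{2} - 253\right) \left(357 + 241\right) = \left(\left(\left(-3\right) \left(-1\right) + 11\right)^{2} - 253\right) 598 = \left(\left(3 + 11\right)^{2} - 253\right) 598 = \left(14^{2} - 253\right) 598 = \left(196 - 253\right) 598 = \left(-57\right) 598 = -34086$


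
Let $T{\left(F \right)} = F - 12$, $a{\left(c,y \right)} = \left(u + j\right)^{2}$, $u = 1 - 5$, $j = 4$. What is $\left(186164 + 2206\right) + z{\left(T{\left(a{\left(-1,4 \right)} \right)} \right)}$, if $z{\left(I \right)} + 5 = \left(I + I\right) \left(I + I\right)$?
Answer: $188941$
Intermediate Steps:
$u = -4$
$a{\left(c,y \right)} = 0$ ($a{\left(c,y \right)} = \left(-4 + 4\right)^{2} = 0^{2} = 0$)
$T{\left(F \right)} = -12 + F$ ($T{\left(F \right)} = F - 12 = -12 + F$)
$z{\left(I \right)} = -5 + 4 I^{2}$ ($z{\left(I \right)} = -5 + \left(I + I\right) \left(I + I\right) = -5 + 2 I 2 I = -5 + 4 I^{2}$)
$\left(186164 + 2206\right) + z{\left(T{\left(a{\left(-1,4 \right)} \right)} \right)} = \left(186164 + 2206\right) - \left(5 - 4 \left(-12 + 0\right)^{2}\right) = 188370 - \left(5 - 4 \left(-12\right)^{2}\right) = 188370 + \left(-5 + 4 \cdot 144\right) = 188370 + \left(-5 + 576\right) = 188370 + 571 = 188941$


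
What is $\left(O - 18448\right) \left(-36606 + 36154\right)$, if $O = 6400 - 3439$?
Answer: $7000124$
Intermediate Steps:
$O = 2961$ ($O = 6400 - 3439 = 2961$)
$\left(O - 18448\right) \left(-36606 + 36154\right) = \left(2961 - 18448\right) \left(-36606 + 36154\right) = \left(-15487\right) \left(-452\right) = 7000124$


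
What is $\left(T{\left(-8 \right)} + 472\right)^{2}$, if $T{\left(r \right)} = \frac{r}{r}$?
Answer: $223729$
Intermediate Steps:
$T{\left(r \right)} = 1$
$\left(T{\left(-8 \right)} + 472\right)^{2} = \left(1 + 472\right)^{2} = 473^{2} = 223729$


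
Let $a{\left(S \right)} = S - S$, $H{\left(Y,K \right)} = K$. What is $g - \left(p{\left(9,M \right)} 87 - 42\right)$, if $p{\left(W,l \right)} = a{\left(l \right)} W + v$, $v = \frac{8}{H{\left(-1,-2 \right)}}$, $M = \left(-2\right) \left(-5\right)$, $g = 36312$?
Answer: $36702$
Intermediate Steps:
$a{\left(S \right)} = 0$
$M = 10$
$v = -4$ ($v = \frac{8}{-2} = 8 \left(- \frac{1}{2}\right) = -4$)
$p{\left(W,l \right)} = -4$ ($p{\left(W,l \right)} = 0 W - 4 = 0 - 4 = -4$)
$g - \left(p{\left(9,M \right)} 87 - 42\right) = 36312 - \left(\left(-4\right) 87 - 42\right) = 36312 - \left(-348 - 42\right) = 36312 - -390 = 36312 + 390 = 36702$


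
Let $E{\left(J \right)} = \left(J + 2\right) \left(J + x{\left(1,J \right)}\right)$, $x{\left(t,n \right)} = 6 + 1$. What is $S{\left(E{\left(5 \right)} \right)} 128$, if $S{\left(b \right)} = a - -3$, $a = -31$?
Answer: $-3584$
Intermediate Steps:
$x{\left(t,n \right)} = 7$
$E{\left(J \right)} = \left(2 + J\right) \left(7 + J\right)$ ($E{\left(J \right)} = \left(J + 2\right) \left(J + 7\right) = \left(2 + J\right) \left(7 + J\right)$)
$S{\left(b \right)} = -28$ ($S{\left(b \right)} = -31 - -3 = -31 + 3 = -28$)
$S{\left(E{\left(5 \right)} \right)} 128 = \left(-28\right) 128 = -3584$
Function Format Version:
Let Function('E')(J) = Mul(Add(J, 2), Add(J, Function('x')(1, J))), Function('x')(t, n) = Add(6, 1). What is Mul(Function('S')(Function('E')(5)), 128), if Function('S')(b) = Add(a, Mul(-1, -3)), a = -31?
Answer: -3584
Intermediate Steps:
Function('x')(t, n) = 7
Function('E')(J) = Mul(Add(2, J), Add(7, J)) (Function('E')(J) = Mul(Add(J, 2), Add(J, 7)) = Mul(Add(2, J), Add(7, J)))
Function('S')(b) = -28 (Function('S')(b) = Add(-31, Mul(-1, -3)) = Add(-31, 3) = -28)
Mul(Function('S')(Function('E')(5)), 128) = Mul(-28, 128) = -3584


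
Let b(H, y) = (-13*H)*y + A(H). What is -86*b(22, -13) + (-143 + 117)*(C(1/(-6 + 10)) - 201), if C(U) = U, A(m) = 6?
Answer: -630089/2 ≈ -3.1504e+5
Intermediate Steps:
b(H, y) = 6 - 13*H*y (b(H, y) = (-13*H)*y + 6 = -13*H*y + 6 = 6 - 13*H*y)
-86*b(22, -13) + (-143 + 117)*(C(1/(-6 + 10)) - 201) = -86*(6 - 13*22*(-13)) + (-143 + 117)*(1/(-6 + 10) - 201) = -86*(6 + 3718) - 26*(1/4 - 201) = -86*3724 - 26*(¼ - 201) = -320264 - 26*(-803/4) = -320264 + 10439/2 = -630089/2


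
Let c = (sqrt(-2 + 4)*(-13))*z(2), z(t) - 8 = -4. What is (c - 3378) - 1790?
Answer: -5168 - 52*sqrt(2) ≈ -5241.5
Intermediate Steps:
z(t) = 4 (z(t) = 8 - 4 = 4)
c = -52*sqrt(2) (c = (sqrt(-2 + 4)*(-13))*4 = (sqrt(2)*(-13))*4 = -13*sqrt(2)*4 = -52*sqrt(2) ≈ -73.539)
(c - 3378) - 1790 = (-52*sqrt(2) - 3378) - 1790 = (-3378 - 52*sqrt(2)) - 1790 = -5168 - 52*sqrt(2)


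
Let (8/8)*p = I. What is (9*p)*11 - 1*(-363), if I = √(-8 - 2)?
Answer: 363 + 99*I*√10 ≈ 363.0 + 313.07*I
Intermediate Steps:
I = I*√10 (I = √(-10) = I*√10 ≈ 3.1623*I)
p = I*√10 ≈ 3.1623*I
(9*p)*11 - 1*(-363) = (9*(I*√10))*11 - 1*(-363) = (9*I*√10)*11 + 363 = 99*I*√10 + 363 = 363 + 99*I*√10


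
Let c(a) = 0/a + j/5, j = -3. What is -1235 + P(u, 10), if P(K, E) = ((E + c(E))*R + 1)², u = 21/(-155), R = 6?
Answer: 51494/25 ≈ 2059.8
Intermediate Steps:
u = -21/155 (u = 21*(-1/155) = -21/155 ≈ -0.13548)
c(a) = -⅗ (c(a) = 0/a - 3/5 = 0 - 3*⅕ = 0 - ⅗ = -⅗)
P(K, E) = (-13/5 + 6*E)² (P(K, E) = ((E - ⅗)*6 + 1)² = ((-⅗ + E)*6 + 1)² = ((-18/5 + 6*E) + 1)² = (-13/5 + 6*E)²)
-1235 + P(u, 10) = -1235 + (-13 + 30*10)²/25 = -1235 + (-13 + 300)²/25 = -1235 + (1/25)*287² = -1235 + (1/25)*82369 = -1235 + 82369/25 = 51494/25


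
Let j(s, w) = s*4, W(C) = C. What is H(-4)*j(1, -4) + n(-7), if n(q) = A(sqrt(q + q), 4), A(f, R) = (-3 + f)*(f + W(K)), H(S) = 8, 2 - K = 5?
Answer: 27 - 6*I*sqrt(14) ≈ 27.0 - 22.45*I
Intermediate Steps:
K = -3 (K = 2 - 1*5 = 2 - 5 = -3)
j(s, w) = 4*s
A(f, R) = (-3 + f)**2 (A(f, R) = (-3 + f)*(f - 3) = (-3 + f)*(-3 + f) = (-3 + f)**2)
n(q) = 9 + 2*q - 6*sqrt(2)*sqrt(q) (n(q) = 9 + (sqrt(q + q))**2 - 6*sqrt(q + q) = 9 + (sqrt(2*q))**2 - 6*sqrt(2)*sqrt(q) = 9 + (sqrt(2)*sqrt(q))**2 - 6*sqrt(2)*sqrt(q) = 9 + 2*q - 6*sqrt(2)*sqrt(q))
H(-4)*j(1, -4) + n(-7) = 8*(4*1) + (9 + 2*(-7) - 6*sqrt(2)*sqrt(-7)) = 8*4 + (9 - 14 - 6*sqrt(2)*I*sqrt(7)) = 32 + (9 - 14 - 6*I*sqrt(14)) = 32 + (-5 - 6*I*sqrt(14)) = 27 - 6*I*sqrt(14)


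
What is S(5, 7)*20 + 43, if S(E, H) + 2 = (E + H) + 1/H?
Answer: 1721/7 ≈ 245.86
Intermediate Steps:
S(E, H) = -2 + E + H + 1/H (S(E, H) = -2 + ((E + H) + 1/H) = -2 + (E + H + 1/H) = -2 + E + H + 1/H)
S(5, 7)*20 + 43 = (-2 + 5 + 7 + 1/7)*20 + 43 = (-2 + 5 + 7 + ⅐)*20 + 43 = (71/7)*20 + 43 = 1420/7 + 43 = 1721/7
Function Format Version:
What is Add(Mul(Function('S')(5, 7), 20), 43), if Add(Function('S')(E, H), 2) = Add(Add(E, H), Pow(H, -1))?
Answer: Rational(1721, 7) ≈ 245.86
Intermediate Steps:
Function('S')(E, H) = Add(-2, E, H, Pow(H, -1)) (Function('S')(E, H) = Add(-2, Add(Add(E, H), Pow(H, -1))) = Add(-2, Add(E, H, Pow(H, -1))) = Add(-2, E, H, Pow(H, -1)))
Add(Mul(Function('S')(5, 7), 20), 43) = Add(Mul(Add(-2, 5, 7, Pow(7, -1)), 20), 43) = Add(Mul(Add(-2, 5, 7, Rational(1, 7)), 20), 43) = Add(Mul(Rational(71, 7), 20), 43) = Add(Rational(1420, 7), 43) = Rational(1721, 7)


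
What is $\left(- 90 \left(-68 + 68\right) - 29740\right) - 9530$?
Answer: $-39270$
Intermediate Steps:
$\left(- 90 \left(-68 + 68\right) - 29740\right) - 9530 = \left(\left(-90\right) 0 - 29740\right) - 9530 = \left(0 - 29740\right) - 9530 = -29740 - 9530 = -39270$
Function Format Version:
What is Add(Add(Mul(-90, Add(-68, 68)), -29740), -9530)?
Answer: -39270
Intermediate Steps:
Add(Add(Mul(-90, Add(-68, 68)), -29740), -9530) = Add(Add(Mul(-90, 0), -29740), -9530) = Add(Add(0, -29740), -9530) = Add(-29740, -9530) = -39270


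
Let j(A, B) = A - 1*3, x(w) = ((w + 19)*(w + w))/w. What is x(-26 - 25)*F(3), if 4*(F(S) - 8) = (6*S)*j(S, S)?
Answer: -512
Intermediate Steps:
x(w) = 38 + 2*w (x(w) = ((19 + w)*(2*w))/w = (2*w*(19 + w))/w = 38 + 2*w)
j(A, B) = -3 + A (j(A, B) = A - 3 = -3 + A)
F(S) = 8 + 3*S*(-3 + S)/2 (F(S) = 8 + ((6*S)*(-3 + S))/4 = 8 + (6*S*(-3 + S))/4 = 8 + 3*S*(-3 + S)/2)
x(-26 - 25)*F(3) = (38 + 2*(-26 - 25))*(8 + (3/2)*3*(-3 + 3)) = (38 + 2*(-51))*(8 + (3/2)*3*0) = (38 - 102)*(8 + 0) = -64*8 = -512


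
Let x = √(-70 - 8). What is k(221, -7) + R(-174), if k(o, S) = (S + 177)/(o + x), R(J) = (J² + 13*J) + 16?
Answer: 105479780/3763 - 170*I*√78/48919 ≈ 28031.0 - 0.030692*I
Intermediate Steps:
x = I*√78 (x = √(-78) = I*√78 ≈ 8.8318*I)
R(J) = 16 + J² + 13*J
k(o, S) = (177 + S)/(o + I*√78) (k(o, S) = (S + 177)/(o + I*√78) = (177 + S)/(o + I*√78))
k(221, -7) + R(-174) = (177 - 7)/(221 + I*√78) + (16 + (-174)² + 13*(-174)) = 170/(221 + I*√78) + (16 + 30276 - 2262) = 170/(221 + I*√78) + 28030 = 28030 + 170/(221 + I*√78)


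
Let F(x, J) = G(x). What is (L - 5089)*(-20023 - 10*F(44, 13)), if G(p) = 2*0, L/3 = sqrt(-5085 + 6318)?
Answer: 101897047 - 180207*sqrt(137) ≈ 9.9788e+7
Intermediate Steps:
L = 9*sqrt(137) (L = 3*sqrt(-5085 + 6318) = 3*sqrt(1233) = 3*(3*sqrt(137)) = 9*sqrt(137) ≈ 105.34)
G(p) = 0
F(x, J) = 0
(L - 5089)*(-20023 - 10*F(44, 13)) = (9*sqrt(137) - 5089)*(-20023 - 10*0) = (-5089 + 9*sqrt(137))*(-20023 + 0) = (-5089 + 9*sqrt(137))*(-20023) = 101897047 - 180207*sqrt(137)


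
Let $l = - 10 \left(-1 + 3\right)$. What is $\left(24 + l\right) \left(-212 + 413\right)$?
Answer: $804$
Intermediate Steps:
$l = -20$ ($l = \left(-10\right) 2 = -20$)
$\left(24 + l\right) \left(-212 + 413\right) = \left(24 - 20\right) \left(-212 + 413\right) = 4 \cdot 201 = 804$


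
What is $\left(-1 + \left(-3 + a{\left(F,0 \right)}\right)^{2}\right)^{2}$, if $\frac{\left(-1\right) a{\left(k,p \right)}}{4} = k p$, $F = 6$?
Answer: $64$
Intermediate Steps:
$a{\left(k,p \right)} = - 4 k p$
$\left(-1 + \left(-3 + a{\left(F,0 \right)}\right)^{2}\right)^{2} = \left(-1 + \left(-3 - 24 \cdot 0\right)^{2}\right)^{2} = \left(-1 + \left(-3 + 0\right)^{2}\right)^{2} = \left(-1 + \left(-3\right)^{2}\right)^{2} = \left(-1 + 9\right)^{2} = 8^{2} = 64$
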